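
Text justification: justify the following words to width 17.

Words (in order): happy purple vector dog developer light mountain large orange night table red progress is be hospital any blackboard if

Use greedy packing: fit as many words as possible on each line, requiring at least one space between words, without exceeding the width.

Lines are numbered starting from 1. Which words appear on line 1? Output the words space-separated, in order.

Answer: happy purple

Derivation:
Line 1: ['happy', 'purple'] (min_width=12, slack=5)
Line 2: ['vector', 'dog'] (min_width=10, slack=7)
Line 3: ['developer', 'light'] (min_width=15, slack=2)
Line 4: ['mountain', 'large'] (min_width=14, slack=3)
Line 5: ['orange', 'night'] (min_width=12, slack=5)
Line 6: ['table', 'red'] (min_width=9, slack=8)
Line 7: ['progress', 'is', 'be'] (min_width=14, slack=3)
Line 8: ['hospital', 'any'] (min_width=12, slack=5)
Line 9: ['blackboard', 'if'] (min_width=13, slack=4)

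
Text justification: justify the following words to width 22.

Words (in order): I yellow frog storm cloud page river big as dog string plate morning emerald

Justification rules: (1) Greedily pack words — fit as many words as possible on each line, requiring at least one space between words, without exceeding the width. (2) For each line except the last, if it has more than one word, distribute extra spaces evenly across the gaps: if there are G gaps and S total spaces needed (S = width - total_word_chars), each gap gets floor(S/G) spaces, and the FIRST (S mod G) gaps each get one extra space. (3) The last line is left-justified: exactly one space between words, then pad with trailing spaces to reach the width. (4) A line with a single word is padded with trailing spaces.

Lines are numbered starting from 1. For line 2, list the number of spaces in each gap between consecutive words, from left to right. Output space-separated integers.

Line 1: ['I', 'yellow', 'frog', 'storm'] (min_width=19, slack=3)
Line 2: ['cloud', 'page', 'river', 'big'] (min_width=20, slack=2)
Line 3: ['as', 'dog', 'string', 'plate'] (min_width=19, slack=3)
Line 4: ['morning', 'emerald'] (min_width=15, slack=7)

Answer: 2 2 1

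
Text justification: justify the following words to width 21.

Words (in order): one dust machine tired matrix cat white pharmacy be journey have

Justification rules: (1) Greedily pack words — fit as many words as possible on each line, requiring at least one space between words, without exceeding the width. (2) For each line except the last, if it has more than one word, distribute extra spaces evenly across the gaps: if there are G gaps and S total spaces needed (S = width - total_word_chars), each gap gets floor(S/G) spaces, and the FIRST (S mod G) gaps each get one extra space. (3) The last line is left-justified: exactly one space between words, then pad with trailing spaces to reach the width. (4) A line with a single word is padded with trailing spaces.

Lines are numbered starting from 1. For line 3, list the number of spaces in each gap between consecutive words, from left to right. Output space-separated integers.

Line 1: ['one', 'dust', 'machine'] (min_width=16, slack=5)
Line 2: ['tired', 'matrix', 'cat'] (min_width=16, slack=5)
Line 3: ['white', 'pharmacy', 'be'] (min_width=17, slack=4)
Line 4: ['journey', 'have'] (min_width=12, slack=9)

Answer: 3 3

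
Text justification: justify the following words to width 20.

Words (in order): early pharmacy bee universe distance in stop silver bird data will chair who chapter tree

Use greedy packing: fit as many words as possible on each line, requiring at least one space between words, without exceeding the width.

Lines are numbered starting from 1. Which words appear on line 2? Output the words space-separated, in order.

Answer: universe distance in

Derivation:
Line 1: ['early', 'pharmacy', 'bee'] (min_width=18, slack=2)
Line 2: ['universe', 'distance', 'in'] (min_width=20, slack=0)
Line 3: ['stop', 'silver', 'bird'] (min_width=16, slack=4)
Line 4: ['data', 'will', 'chair', 'who'] (min_width=19, slack=1)
Line 5: ['chapter', 'tree'] (min_width=12, slack=8)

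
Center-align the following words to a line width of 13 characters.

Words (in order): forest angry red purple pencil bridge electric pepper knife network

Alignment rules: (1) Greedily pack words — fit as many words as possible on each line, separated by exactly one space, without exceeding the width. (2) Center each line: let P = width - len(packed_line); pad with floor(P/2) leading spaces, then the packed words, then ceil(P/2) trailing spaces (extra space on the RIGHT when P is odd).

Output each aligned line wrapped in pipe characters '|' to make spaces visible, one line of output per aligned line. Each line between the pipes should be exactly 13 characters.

Answer: |forest angry |
| red purple  |
|pencil bridge|
|  electric   |
|pepper knife |
|   network   |

Derivation:
Line 1: ['forest', 'angry'] (min_width=12, slack=1)
Line 2: ['red', 'purple'] (min_width=10, slack=3)
Line 3: ['pencil', 'bridge'] (min_width=13, slack=0)
Line 4: ['electric'] (min_width=8, slack=5)
Line 5: ['pepper', 'knife'] (min_width=12, slack=1)
Line 6: ['network'] (min_width=7, slack=6)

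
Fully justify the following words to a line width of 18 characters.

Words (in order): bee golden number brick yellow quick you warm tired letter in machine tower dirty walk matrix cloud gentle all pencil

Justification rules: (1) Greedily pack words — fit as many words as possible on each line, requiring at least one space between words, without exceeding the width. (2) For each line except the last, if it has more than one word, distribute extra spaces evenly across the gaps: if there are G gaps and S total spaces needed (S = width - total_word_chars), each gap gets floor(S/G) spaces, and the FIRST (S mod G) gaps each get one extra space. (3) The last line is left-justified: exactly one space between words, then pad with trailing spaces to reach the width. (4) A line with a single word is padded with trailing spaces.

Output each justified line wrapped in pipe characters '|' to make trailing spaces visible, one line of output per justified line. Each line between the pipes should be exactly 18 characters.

Line 1: ['bee', 'golden', 'number'] (min_width=17, slack=1)
Line 2: ['brick', 'yellow', 'quick'] (min_width=18, slack=0)
Line 3: ['you', 'warm', 'tired'] (min_width=14, slack=4)
Line 4: ['letter', 'in', 'machine'] (min_width=17, slack=1)
Line 5: ['tower', 'dirty', 'walk'] (min_width=16, slack=2)
Line 6: ['matrix', 'cloud'] (min_width=12, slack=6)
Line 7: ['gentle', 'all', 'pencil'] (min_width=17, slack=1)

Answer: |bee  golden number|
|brick yellow quick|
|you   warm   tired|
|letter  in machine|
|tower  dirty  walk|
|matrix       cloud|
|gentle all pencil |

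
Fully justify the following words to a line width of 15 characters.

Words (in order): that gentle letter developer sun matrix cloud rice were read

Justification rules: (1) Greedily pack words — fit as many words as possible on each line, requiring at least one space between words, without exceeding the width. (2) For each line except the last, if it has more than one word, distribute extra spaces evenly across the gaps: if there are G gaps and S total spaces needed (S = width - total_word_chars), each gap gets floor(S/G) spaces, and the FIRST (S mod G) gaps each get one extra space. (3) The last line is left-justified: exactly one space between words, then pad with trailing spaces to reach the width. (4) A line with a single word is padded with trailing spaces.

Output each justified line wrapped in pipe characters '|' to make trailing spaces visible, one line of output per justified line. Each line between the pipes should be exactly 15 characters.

Answer: |that     gentle|
|letter         |
|developer   sun|
|matrix    cloud|
|rice were read |

Derivation:
Line 1: ['that', 'gentle'] (min_width=11, slack=4)
Line 2: ['letter'] (min_width=6, slack=9)
Line 3: ['developer', 'sun'] (min_width=13, slack=2)
Line 4: ['matrix', 'cloud'] (min_width=12, slack=3)
Line 5: ['rice', 'were', 'read'] (min_width=14, slack=1)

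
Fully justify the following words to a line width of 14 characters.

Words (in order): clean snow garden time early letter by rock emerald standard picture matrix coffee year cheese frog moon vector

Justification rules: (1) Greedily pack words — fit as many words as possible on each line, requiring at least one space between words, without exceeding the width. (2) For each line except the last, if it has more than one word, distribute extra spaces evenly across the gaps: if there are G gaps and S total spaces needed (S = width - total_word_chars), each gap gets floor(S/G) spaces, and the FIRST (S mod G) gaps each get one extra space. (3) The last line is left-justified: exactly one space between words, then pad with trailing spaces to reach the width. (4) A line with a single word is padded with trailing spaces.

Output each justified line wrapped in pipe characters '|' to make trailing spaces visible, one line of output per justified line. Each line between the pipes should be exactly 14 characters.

Answer: |clean     snow|
|garden    time|
|early   letter|
|by        rock|
|emerald       |
|standard      |
|picture matrix|
|coffee    year|
|cheese    frog|
|moon vector   |

Derivation:
Line 1: ['clean', 'snow'] (min_width=10, slack=4)
Line 2: ['garden', 'time'] (min_width=11, slack=3)
Line 3: ['early', 'letter'] (min_width=12, slack=2)
Line 4: ['by', 'rock'] (min_width=7, slack=7)
Line 5: ['emerald'] (min_width=7, slack=7)
Line 6: ['standard'] (min_width=8, slack=6)
Line 7: ['picture', 'matrix'] (min_width=14, slack=0)
Line 8: ['coffee', 'year'] (min_width=11, slack=3)
Line 9: ['cheese', 'frog'] (min_width=11, slack=3)
Line 10: ['moon', 'vector'] (min_width=11, slack=3)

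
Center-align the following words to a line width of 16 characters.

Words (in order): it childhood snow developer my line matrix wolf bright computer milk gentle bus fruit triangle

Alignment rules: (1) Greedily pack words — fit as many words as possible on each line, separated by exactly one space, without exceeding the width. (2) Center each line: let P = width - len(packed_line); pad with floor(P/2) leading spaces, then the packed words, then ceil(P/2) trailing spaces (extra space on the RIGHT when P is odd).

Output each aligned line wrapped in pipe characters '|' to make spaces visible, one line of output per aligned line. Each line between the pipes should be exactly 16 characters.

Answer: |  it childhood  |
| snow developer |
| my line matrix |
|  wolf bright   |
| computer milk  |
|gentle bus fruit|
|    triangle    |

Derivation:
Line 1: ['it', 'childhood'] (min_width=12, slack=4)
Line 2: ['snow', 'developer'] (min_width=14, slack=2)
Line 3: ['my', 'line', 'matrix'] (min_width=14, slack=2)
Line 4: ['wolf', 'bright'] (min_width=11, slack=5)
Line 5: ['computer', 'milk'] (min_width=13, slack=3)
Line 6: ['gentle', 'bus', 'fruit'] (min_width=16, slack=0)
Line 7: ['triangle'] (min_width=8, slack=8)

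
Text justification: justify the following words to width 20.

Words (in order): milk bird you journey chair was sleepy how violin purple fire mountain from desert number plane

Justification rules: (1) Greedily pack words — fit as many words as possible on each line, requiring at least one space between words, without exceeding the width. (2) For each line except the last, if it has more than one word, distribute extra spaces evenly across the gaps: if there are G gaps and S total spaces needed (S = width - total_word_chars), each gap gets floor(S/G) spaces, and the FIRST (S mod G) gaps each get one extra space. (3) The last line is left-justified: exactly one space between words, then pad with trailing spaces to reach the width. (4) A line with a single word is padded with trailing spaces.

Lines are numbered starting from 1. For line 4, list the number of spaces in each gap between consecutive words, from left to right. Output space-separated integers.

Answer: 1 1

Derivation:
Line 1: ['milk', 'bird', 'you'] (min_width=13, slack=7)
Line 2: ['journey', 'chair', 'was'] (min_width=17, slack=3)
Line 3: ['sleepy', 'how', 'violin'] (min_width=17, slack=3)
Line 4: ['purple', 'fire', 'mountain'] (min_width=20, slack=0)
Line 5: ['from', 'desert', 'number'] (min_width=18, slack=2)
Line 6: ['plane'] (min_width=5, slack=15)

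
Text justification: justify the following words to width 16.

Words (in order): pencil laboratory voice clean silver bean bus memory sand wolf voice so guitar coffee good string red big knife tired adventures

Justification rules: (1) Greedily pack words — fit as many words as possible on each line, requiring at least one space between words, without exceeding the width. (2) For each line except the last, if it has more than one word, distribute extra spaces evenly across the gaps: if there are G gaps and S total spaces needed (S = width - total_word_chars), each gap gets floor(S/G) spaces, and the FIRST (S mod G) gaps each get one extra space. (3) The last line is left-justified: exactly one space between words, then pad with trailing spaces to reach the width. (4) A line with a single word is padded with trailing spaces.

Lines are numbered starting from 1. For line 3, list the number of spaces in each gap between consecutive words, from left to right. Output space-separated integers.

Line 1: ['pencil'] (min_width=6, slack=10)
Line 2: ['laboratory', 'voice'] (min_width=16, slack=0)
Line 3: ['clean', 'silver'] (min_width=12, slack=4)
Line 4: ['bean', 'bus', 'memory'] (min_width=15, slack=1)
Line 5: ['sand', 'wolf', 'voice'] (min_width=15, slack=1)
Line 6: ['so', 'guitar', 'coffee'] (min_width=16, slack=0)
Line 7: ['good', 'string', 'red'] (min_width=15, slack=1)
Line 8: ['big', 'knife', 'tired'] (min_width=15, slack=1)
Line 9: ['adventures'] (min_width=10, slack=6)

Answer: 5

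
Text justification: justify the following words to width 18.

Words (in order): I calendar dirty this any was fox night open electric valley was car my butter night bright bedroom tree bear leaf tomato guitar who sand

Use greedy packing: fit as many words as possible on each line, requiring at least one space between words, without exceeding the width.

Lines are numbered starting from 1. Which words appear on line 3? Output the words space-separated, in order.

Answer: night open

Derivation:
Line 1: ['I', 'calendar', 'dirty'] (min_width=16, slack=2)
Line 2: ['this', 'any', 'was', 'fox'] (min_width=16, slack=2)
Line 3: ['night', 'open'] (min_width=10, slack=8)
Line 4: ['electric', 'valley'] (min_width=15, slack=3)
Line 5: ['was', 'car', 'my', 'butter'] (min_width=17, slack=1)
Line 6: ['night', 'bright'] (min_width=12, slack=6)
Line 7: ['bedroom', 'tree', 'bear'] (min_width=17, slack=1)
Line 8: ['leaf', 'tomato', 'guitar'] (min_width=18, slack=0)
Line 9: ['who', 'sand'] (min_width=8, slack=10)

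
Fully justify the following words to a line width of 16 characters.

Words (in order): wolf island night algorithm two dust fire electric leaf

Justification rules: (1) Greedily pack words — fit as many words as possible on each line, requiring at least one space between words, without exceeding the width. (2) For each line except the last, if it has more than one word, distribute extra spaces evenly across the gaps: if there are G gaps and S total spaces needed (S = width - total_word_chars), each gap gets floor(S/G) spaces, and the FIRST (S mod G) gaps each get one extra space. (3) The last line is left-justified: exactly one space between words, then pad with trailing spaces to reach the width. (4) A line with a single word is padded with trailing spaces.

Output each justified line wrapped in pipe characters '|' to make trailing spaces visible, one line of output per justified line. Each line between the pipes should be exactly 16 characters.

Answer: |wolf      island|
|night  algorithm|
|two   dust  fire|
|electric leaf   |

Derivation:
Line 1: ['wolf', 'island'] (min_width=11, slack=5)
Line 2: ['night', 'algorithm'] (min_width=15, slack=1)
Line 3: ['two', 'dust', 'fire'] (min_width=13, slack=3)
Line 4: ['electric', 'leaf'] (min_width=13, slack=3)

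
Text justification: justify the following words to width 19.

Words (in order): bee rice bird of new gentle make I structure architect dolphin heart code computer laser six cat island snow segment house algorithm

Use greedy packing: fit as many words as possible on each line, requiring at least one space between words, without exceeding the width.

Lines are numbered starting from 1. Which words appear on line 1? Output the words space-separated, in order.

Answer: bee rice bird of

Derivation:
Line 1: ['bee', 'rice', 'bird', 'of'] (min_width=16, slack=3)
Line 2: ['new', 'gentle', 'make', 'I'] (min_width=17, slack=2)
Line 3: ['structure', 'architect'] (min_width=19, slack=0)
Line 4: ['dolphin', 'heart', 'code'] (min_width=18, slack=1)
Line 5: ['computer', 'laser', 'six'] (min_width=18, slack=1)
Line 6: ['cat', 'island', 'snow'] (min_width=15, slack=4)
Line 7: ['segment', 'house'] (min_width=13, slack=6)
Line 8: ['algorithm'] (min_width=9, slack=10)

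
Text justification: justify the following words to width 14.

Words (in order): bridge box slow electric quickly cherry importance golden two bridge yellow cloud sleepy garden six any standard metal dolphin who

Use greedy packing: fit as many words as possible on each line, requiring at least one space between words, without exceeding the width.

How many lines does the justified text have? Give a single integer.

Answer: 10

Derivation:
Line 1: ['bridge', 'box'] (min_width=10, slack=4)
Line 2: ['slow', 'electric'] (min_width=13, slack=1)
Line 3: ['quickly', 'cherry'] (min_width=14, slack=0)
Line 4: ['importance'] (min_width=10, slack=4)
Line 5: ['golden', 'two'] (min_width=10, slack=4)
Line 6: ['bridge', 'yellow'] (min_width=13, slack=1)
Line 7: ['cloud', 'sleepy'] (min_width=12, slack=2)
Line 8: ['garden', 'six', 'any'] (min_width=14, slack=0)
Line 9: ['standard', 'metal'] (min_width=14, slack=0)
Line 10: ['dolphin', 'who'] (min_width=11, slack=3)
Total lines: 10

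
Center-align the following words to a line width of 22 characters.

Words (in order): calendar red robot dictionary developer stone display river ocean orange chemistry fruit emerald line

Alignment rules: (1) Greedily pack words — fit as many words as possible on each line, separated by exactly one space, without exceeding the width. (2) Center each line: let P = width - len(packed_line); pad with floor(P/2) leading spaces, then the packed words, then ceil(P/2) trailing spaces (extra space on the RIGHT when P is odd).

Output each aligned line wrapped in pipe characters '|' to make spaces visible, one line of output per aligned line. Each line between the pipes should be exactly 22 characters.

Answer: |  calendar red robot  |
| dictionary developer |
| stone display river  |
|ocean orange chemistry|
|  fruit emerald line  |

Derivation:
Line 1: ['calendar', 'red', 'robot'] (min_width=18, slack=4)
Line 2: ['dictionary', 'developer'] (min_width=20, slack=2)
Line 3: ['stone', 'display', 'river'] (min_width=19, slack=3)
Line 4: ['ocean', 'orange', 'chemistry'] (min_width=22, slack=0)
Line 5: ['fruit', 'emerald', 'line'] (min_width=18, slack=4)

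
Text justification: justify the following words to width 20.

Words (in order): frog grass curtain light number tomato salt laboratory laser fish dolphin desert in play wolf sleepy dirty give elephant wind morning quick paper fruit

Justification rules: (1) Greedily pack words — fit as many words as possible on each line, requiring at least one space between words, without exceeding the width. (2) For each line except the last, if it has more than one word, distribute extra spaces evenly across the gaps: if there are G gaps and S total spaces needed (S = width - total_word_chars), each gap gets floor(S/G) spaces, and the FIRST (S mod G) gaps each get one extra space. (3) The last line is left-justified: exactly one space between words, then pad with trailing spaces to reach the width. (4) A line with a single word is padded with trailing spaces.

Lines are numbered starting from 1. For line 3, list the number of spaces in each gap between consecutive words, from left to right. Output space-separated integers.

Line 1: ['frog', 'grass', 'curtain'] (min_width=18, slack=2)
Line 2: ['light', 'number', 'tomato'] (min_width=19, slack=1)
Line 3: ['salt', 'laboratory'] (min_width=15, slack=5)
Line 4: ['laser', 'fish', 'dolphin'] (min_width=18, slack=2)
Line 5: ['desert', 'in', 'play', 'wolf'] (min_width=19, slack=1)
Line 6: ['sleepy', 'dirty', 'give'] (min_width=17, slack=3)
Line 7: ['elephant', 'wind'] (min_width=13, slack=7)
Line 8: ['morning', 'quick', 'paper'] (min_width=19, slack=1)
Line 9: ['fruit'] (min_width=5, slack=15)

Answer: 6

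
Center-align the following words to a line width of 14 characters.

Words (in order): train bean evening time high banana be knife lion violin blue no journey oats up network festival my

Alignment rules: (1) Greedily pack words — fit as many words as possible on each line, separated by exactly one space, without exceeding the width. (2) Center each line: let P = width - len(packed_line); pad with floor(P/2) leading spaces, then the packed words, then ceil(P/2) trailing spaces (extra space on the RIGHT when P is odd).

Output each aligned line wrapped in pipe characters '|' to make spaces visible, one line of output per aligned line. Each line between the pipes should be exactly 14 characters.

Line 1: ['train', 'bean'] (min_width=10, slack=4)
Line 2: ['evening', 'time'] (min_width=12, slack=2)
Line 3: ['high', 'banana', 'be'] (min_width=14, slack=0)
Line 4: ['knife', 'lion'] (min_width=10, slack=4)
Line 5: ['violin', 'blue', 'no'] (min_width=14, slack=0)
Line 6: ['journey', 'oats'] (min_width=12, slack=2)
Line 7: ['up', 'network'] (min_width=10, slack=4)
Line 8: ['festival', 'my'] (min_width=11, slack=3)

Answer: |  train bean  |
| evening time |
|high banana be|
|  knife lion  |
|violin blue no|
| journey oats |
|  up network  |
| festival my  |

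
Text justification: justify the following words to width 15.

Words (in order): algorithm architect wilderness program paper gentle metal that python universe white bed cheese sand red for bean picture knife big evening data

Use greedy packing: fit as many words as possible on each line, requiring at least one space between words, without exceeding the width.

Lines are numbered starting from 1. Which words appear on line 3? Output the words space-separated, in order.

Answer: wilderness

Derivation:
Line 1: ['algorithm'] (min_width=9, slack=6)
Line 2: ['architect'] (min_width=9, slack=6)
Line 3: ['wilderness'] (min_width=10, slack=5)
Line 4: ['program', 'paper'] (min_width=13, slack=2)
Line 5: ['gentle', 'metal'] (min_width=12, slack=3)
Line 6: ['that', 'python'] (min_width=11, slack=4)
Line 7: ['universe', 'white'] (min_width=14, slack=1)
Line 8: ['bed', 'cheese', 'sand'] (min_width=15, slack=0)
Line 9: ['red', 'for', 'bean'] (min_width=12, slack=3)
Line 10: ['picture', 'knife'] (min_width=13, slack=2)
Line 11: ['big', 'evening'] (min_width=11, slack=4)
Line 12: ['data'] (min_width=4, slack=11)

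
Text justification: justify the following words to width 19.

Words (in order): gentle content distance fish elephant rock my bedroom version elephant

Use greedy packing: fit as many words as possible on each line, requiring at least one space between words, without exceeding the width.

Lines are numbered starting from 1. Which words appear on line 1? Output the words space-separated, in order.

Answer: gentle content

Derivation:
Line 1: ['gentle', 'content'] (min_width=14, slack=5)
Line 2: ['distance', 'fish'] (min_width=13, slack=6)
Line 3: ['elephant', 'rock', 'my'] (min_width=16, slack=3)
Line 4: ['bedroom', 'version'] (min_width=15, slack=4)
Line 5: ['elephant'] (min_width=8, slack=11)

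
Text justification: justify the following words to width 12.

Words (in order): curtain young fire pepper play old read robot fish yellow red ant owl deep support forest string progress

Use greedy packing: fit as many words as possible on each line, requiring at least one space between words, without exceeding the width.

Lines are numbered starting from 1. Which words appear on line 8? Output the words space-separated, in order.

Line 1: ['curtain'] (min_width=7, slack=5)
Line 2: ['young', 'fire'] (min_width=10, slack=2)
Line 3: ['pepper', 'play'] (min_width=11, slack=1)
Line 4: ['old', 'read'] (min_width=8, slack=4)
Line 5: ['robot', 'fish'] (min_width=10, slack=2)
Line 6: ['yellow', 'red'] (min_width=10, slack=2)
Line 7: ['ant', 'owl', 'deep'] (min_width=12, slack=0)
Line 8: ['support'] (min_width=7, slack=5)
Line 9: ['forest'] (min_width=6, slack=6)
Line 10: ['string'] (min_width=6, slack=6)
Line 11: ['progress'] (min_width=8, slack=4)

Answer: support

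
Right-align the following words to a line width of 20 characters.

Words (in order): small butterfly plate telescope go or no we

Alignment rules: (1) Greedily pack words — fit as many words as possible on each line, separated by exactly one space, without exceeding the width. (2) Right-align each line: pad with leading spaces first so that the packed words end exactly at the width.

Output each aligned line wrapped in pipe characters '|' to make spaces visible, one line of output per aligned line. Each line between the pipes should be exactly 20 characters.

Line 1: ['small', 'butterfly'] (min_width=15, slack=5)
Line 2: ['plate', 'telescope', 'go'] (min_width=18, slack=2)
Line 3: ['or', 'no', 'we'] (min_width=8, slack=12)

Answer: |     small butterfly|
|  plate telescope go|
|            or no we|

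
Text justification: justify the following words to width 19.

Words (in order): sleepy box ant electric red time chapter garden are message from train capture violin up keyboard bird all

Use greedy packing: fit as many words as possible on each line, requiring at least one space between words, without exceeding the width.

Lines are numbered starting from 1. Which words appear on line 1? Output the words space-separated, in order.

Line 1: ['sleepy', 'box', 'ant'] (min_width=14, slack=5)
Line 2: ['electric', 'red', 'time'] (min_width=17, slack=2)
Line 3: ['chapter', 'garden', 'are'] (min_width=18, slack=1)
Line 4: ['message', 'from', 'train'] (min_width=18, slack=1)
Line 5: ['capture', 'violin', 'up'] (min_width=17, slack=2)
Line 6: ['keyboard', 'bird', 'all'] (min_width=17, slack=2)

Answer: sleepy box ant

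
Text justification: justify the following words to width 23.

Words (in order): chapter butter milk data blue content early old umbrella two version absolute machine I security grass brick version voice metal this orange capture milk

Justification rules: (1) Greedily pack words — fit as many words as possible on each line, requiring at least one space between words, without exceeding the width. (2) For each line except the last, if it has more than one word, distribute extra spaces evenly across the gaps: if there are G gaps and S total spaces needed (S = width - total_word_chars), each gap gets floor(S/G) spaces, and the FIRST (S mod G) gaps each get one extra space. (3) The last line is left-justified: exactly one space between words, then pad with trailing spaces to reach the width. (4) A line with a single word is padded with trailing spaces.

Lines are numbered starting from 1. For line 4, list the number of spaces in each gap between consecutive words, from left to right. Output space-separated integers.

Line 1: ['chapter', 'butter', 'milk'] (min_width=19, slack=4)
Line 2: ['data', 'blue', 'content', 'early'] (min_width=23, slack=0)
Line 3: ['old', 'umbrella', 'two'] (min_width=16, slack=7)
Line 4: ['version', 'absolute'] (min_width=16, slack=7)
Line 5: ['machine', 'I', 'security'] (min_width=18, slack=5)
Line 6: ['grass', 'brick', 'version'] (min_width=19, slack=4)
Line 7: ['voice', 'metal', 'this', 'orange'] (min_width=23, slack=0)
Line 8: ['capture', 'milk'] (min_width=12, slack=11)

Answer: 8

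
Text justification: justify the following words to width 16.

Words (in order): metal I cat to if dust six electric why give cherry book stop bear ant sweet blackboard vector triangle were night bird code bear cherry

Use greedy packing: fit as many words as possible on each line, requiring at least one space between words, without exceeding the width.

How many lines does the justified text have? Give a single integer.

Line 1: ['metal', 'I', 'cat', 'to'] (min_width=14, slack=2)
Line 2: ['if', 'dust', 'six'] (min_width=11, slack=5)
Line 3: ['electric', 'why'] (min_width=12, slack=4)
Line 4: ['give', 'cherry', 'book'] (min_width=16, slack=0)
Line 5: ['stop', 'bear', 'ant'] (min_width=13, slack=3)
Line 6: ['sweet', 'blackboard'] (min_width=16, slack=0)
Line 7: ['vector', 'triangle'] (min_width=15, slack=1)
Line 8: ['were', 'night', 'bird'] (min_width=15, slack=1)
Line 9: ['code', 'bear', 'cherry'] (min_width=16, slack=0)
Total lines: 9

Answer: 9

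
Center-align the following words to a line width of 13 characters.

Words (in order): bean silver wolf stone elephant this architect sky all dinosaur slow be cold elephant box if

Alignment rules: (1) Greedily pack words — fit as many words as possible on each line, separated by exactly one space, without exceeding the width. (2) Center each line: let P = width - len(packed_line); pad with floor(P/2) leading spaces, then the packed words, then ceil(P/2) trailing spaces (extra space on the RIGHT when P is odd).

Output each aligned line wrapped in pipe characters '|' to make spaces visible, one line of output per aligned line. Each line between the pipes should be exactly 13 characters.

Line 1: ['bean', 'silver'] (min_width=11, slack=2)
Line 2: ['wolf', 'stone'] (min_width=10, slack=3)
Line 3: ['elephant', 'this'] (min_width=13, slack=0)
Line 4: ['architect', 'sky'] (min_width=13, slack=0)
Line 5: ['all', 'dinosaur'] (min_width=12, slack=1)
Line 6: ['slow', 'be', 'cold'] (min_width=12, slack=1)
Line 7: ['elephant', 'box'] (min_width=12, slack=1)
Line 8: ['if'] (min_width=2, slack=11)

Answer: | bean silver |
| wolf stone  |
|elephant this|
|architect sky|
|all dinosaur |
|slow be cold |
|elephant box |
|     if      |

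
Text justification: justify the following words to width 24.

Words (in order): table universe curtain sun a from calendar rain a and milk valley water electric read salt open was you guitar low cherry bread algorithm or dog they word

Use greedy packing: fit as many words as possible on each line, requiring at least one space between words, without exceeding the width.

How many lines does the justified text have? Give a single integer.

Answer: 7

Derivation:
Line 1: ['table', 'universe', 'curtain'] (min_width=22, slack=2)
Line 2: ['sun', 'a', 'from', 'calendar', 'rain'] (min_width=24, slack=0)
Line 3: ['a', 'and', 'milk', 'valley', 'water'] (min_width=23, slack=1)
Line 4: ['electric', 'read', 'salt', 'open'] (min_width=23, slack=1)
Line 5: ['was', 'you', 'guitar', 'low'] (min_width=18, slack=6)
Line 6: ['cherry', 'bread', 'algorithm'] (min_width=22, slack=2)
Line 7: ['or', 'dog', 'they', 'word'] (min_width=16, slack=8)
Total lines: 7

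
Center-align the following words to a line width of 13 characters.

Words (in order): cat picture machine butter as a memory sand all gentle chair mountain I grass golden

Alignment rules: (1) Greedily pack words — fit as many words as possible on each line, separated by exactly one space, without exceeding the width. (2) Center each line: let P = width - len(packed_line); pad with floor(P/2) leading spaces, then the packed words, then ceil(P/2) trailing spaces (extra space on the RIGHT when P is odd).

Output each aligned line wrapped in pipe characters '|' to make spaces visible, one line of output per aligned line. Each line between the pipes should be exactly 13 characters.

Line 1: ['cat', 'picture'] (min_width=11, slack=2)
Line 2: ['machine'] (min_width=7, slack=6)
Line 3: ['butter', 'as', 'a'] (min_width=11, slack=2)
Line 4: ['memory', 'sand'] (min_width=11, slack=2)
Line 5: ['all', 'gentle'] (min_width=10, slack=3)
Line 6: ['chair'] (min_width=5, slack=8)
Line 7: ['mountain', 'I'] (min_width=10, slack=3)
Line 8: ['grass', 'golden'] (min_width=12, slack=1)

Answer: | cat picture |
|   machine   |
| butter as a |
| memory sand |
| all gentle  |
|    chair    |
| mountain I  |
|grass golden |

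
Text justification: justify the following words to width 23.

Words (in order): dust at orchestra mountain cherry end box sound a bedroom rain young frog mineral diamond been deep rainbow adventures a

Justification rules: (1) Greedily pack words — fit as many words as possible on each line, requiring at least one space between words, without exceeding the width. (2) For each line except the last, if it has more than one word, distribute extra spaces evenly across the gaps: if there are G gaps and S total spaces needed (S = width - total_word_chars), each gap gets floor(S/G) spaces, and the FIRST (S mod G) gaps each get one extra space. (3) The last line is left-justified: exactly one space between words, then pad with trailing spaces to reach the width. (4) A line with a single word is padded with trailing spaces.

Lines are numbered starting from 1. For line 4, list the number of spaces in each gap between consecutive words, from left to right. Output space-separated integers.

Answer: 4 3

Derivation:
Line 1: ['dust', 'at', 'orchestra'] (min_width=17, slack=6)
Line 2: ['mountain', 'cherry', 'end', 'box'] (min_width=23, slack=0)
Line 3: ['sound', 'a', 'bedroom', 'rain'] (min_width=20, slack=3)
Line 4: ['young', 'frog', 'mineral'] (min_width=18, slack=5)
Line 5: ['diamond', 'been', 'deep'] (min_width=17, slack=6)
Line 6: ['rainbow', 'adventures', 'a'] (min_width=20, slack=3)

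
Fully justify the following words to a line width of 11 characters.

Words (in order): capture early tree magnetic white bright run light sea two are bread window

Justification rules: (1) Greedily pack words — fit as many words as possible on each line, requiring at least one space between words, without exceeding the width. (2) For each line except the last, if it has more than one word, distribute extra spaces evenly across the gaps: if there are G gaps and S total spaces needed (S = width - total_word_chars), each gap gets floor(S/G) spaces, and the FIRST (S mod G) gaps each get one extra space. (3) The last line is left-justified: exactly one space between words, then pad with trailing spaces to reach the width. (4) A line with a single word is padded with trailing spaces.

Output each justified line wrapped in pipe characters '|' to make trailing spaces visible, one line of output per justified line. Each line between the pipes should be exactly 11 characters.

Line 1: ['capture'] (min_width=7, slack=4)
Line 2: ['early', 'tree'] (min_width=10, slack=1)
Line 3: ['magnetic'] (min_width=8, slack=3)
Line 4: ['white'] (min_width=5, slack=6)
Line 5: ['bright', 'run'] (min_width=10, slack=1)
Line 6: ['light', 'sea'] (min_width=9, slack=2)
Line 7: ['two', 'are'] (min_width=7, slack=4)
Line 8: ['bread'] (min_width=5, slack=6)
Line 9: ['window'] (min_width=6, slack=5)

Answer: |capture    |
|early  tree|
|magnetic   |
|white      |
|bright  run|
|light   sea|
|two     are|
|bread      |
|window     |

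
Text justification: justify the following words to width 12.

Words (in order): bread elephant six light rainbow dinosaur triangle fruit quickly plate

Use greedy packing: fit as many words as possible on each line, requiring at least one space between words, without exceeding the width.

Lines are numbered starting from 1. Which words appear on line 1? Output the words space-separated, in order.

Line 1: ['bread'] (min_width=5, slack=7)
Line 2: ['elephant', 'six'] (min_width=12, slack=0)
Line 3: ['light'] (min_width=5, slack=7)
Line 4: ['rainbow'] (min_width=7, slack=5)
Line 5: ['dinosaur'] (min_width=8, slack=4)
Line 6: ['triangle'] (min_width=8, slack=4)
Line 7: ['fruit'] (min_width=5, slack=7)
Line 8: ['quickly'] (min_width=7, slack=5)
Line 9: ['plate'] (min_width=5, slack=7)

Answer: bread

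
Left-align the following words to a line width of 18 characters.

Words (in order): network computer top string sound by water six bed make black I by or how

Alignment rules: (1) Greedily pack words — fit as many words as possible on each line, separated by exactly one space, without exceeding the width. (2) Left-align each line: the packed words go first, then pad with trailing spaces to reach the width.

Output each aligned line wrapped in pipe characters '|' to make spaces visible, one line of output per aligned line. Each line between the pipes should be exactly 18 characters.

Line 1: ['network', 'computer'] (min_width=16, slack=2)
Line 2: ['top', 'string', 'sound'] (min_width=16, slack=2)
Line 3: ['by', 'water', 'six', 'bed'] (min_width=16, slack=2)
Line 4: ['make', 'black', 'I', 'by', 'or'] (min_width=18, slack=0)
Line 5: ['how'] (min_width=3, slack=15)

Answer: |network computer  |
|top string sound  |
|by water six bed  |
|make black I by or|
|how               |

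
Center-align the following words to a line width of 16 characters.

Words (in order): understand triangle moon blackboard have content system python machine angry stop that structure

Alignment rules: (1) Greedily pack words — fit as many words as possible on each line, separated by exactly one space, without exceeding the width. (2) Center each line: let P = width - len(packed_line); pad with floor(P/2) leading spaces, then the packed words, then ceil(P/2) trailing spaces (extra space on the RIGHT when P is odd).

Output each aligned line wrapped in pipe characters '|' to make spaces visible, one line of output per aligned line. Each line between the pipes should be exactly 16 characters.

Answer: |   understand   |
| triangle moon  |
|blackboard have |
| content system |
| python machine |
|angry stop that |
|   structure    |

Derivation:
Line 1: ['understand'] (min_width=10, slack=6)
Line 2: ['triangle', 'moon'] (min_width=13, slack=3)
Line 3: ['blackboard', 'have'] (min_width=15, slack=1)
Line 4: ['content', 'system'] (min_width=14, slack=2)
Line 5: ['python', 'machine'] (min_width=14, slack=2)
Line 6: ['angry', 'stop', 'that'] (min_width=15, slack=1)
Line 7: ['structure'] (min_width=9, slack=7)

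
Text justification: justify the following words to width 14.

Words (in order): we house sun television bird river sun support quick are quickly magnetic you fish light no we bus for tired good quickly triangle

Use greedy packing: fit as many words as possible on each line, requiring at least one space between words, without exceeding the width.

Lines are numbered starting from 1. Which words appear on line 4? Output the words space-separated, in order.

Answer: support quick

Derivation:
Line 1: ['we', 'house', 'sun'] (min_width=12, slack=2)
Line 2: ['television'] (min_width=10, slack=4)
Line 3: ['bird', 'river', 'sun'] (min_width=14, slack=0)
Line 4: ['support', 'quick'] (min_width=13, slack=1)
Line 5: ['are', 'quickly'] (min_width=11, slack=3)
Line 6: ['magnetic', 'you'] (min_width=12, slack=2)
Line 7: ['fish', 'light', 'no'] (min_width=13, slack=1)
Line 8: ['we', 'bus', 'for'] (min_width=10, slack=4)
Line 9: ['tired', 'good'] (min_width=10, slack=4)
Line 10: ['quickly'] (min_width=7, slack=7)
Line 11: ['triangle'] (min_width=8, slack=6)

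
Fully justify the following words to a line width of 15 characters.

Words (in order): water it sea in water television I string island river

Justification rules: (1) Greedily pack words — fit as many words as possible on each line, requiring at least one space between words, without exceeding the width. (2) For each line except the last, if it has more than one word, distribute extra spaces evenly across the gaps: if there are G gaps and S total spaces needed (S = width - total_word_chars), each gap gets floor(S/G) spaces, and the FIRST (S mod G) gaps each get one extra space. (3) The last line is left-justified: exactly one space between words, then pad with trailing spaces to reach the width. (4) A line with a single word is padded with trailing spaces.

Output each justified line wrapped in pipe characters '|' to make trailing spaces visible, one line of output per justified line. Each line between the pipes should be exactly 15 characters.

Answer: |water it sea in|
|water          |
|television    I|
|string   island|
|river          |

Derivation:
Line 1: ['water', 'it', 'sea', 'in'] (min_width=15, slack=0)
Line 2: ['water'] (min_width=5, slack=10)
Line 3: ['television', 'I'] (min_width=12, slack=3)
Line 4: ['string', 'island'] (min_width=13, slack=2)
Line 5: ['river'] (min_width=5, slack=10)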